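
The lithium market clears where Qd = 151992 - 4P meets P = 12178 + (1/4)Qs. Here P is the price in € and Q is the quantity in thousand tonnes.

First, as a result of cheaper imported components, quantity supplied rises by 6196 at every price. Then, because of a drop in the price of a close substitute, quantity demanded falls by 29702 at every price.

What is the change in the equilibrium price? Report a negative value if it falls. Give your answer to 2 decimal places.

Initially, 151992 - 4P = 4P - 48712, so 200704 = 8P and P = 25088, Q = 51640.
With the change applied: demand Qd = 122290 - 4P, supply Qs = 4P - 42516.
Clearing the new market: 122290 - 4P = 4P - 42516, so P = 20600.75 and Q = 39887.
ΔP = 20600.75 − 25088 = -4487.25.

-4487.25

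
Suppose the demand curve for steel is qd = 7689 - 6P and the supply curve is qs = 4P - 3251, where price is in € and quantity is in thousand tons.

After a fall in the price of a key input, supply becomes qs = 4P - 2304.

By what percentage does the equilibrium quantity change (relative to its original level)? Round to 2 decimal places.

+50.51

Solve the original market: 7689 - 6P = 4P - 3251, hence P = 1094 and q = 1125.
The shock moves the curves to qd = 7689 - 6P and qs = 4P - 2304.
New equilibrium: 7689 - 6P = 4P - 2304 ⇒ 9993 = 10P ⇒ P = 999.3, q = 1693.2.
%Δq = (1693.2 − 1125) / 1125 × 100 = +50.51%.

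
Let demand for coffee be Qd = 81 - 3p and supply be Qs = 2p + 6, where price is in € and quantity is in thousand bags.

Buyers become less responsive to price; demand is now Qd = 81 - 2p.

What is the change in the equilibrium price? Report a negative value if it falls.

Original equilibrium: 81 - 3p = 2p + 6 gives 75 = 5p, so p = 15 and Q = 36.
After the shift, demand is Qd = 81 - 2p and supply is Qs = 2p + 6.
Equate the new curves: 81 - 2p = 2p + 6, giving 75 = 4p, p = 18.75, Q = 43.5.
Δp = 18.75 − 15 = +3.75.

+3.75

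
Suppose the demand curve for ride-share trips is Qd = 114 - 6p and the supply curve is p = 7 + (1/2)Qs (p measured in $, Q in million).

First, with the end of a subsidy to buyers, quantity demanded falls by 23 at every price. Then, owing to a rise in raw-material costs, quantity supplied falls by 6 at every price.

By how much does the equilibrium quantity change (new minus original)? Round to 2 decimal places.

-10.25

Before the shock: 114 - 6p = 2p - 14 ⇒ 128 = 8p ⇒ p = 16, Q = 18.
The shock moves the curves to Qd = 91 - 6p and Qs = 2p - 20.
Clearing the new market: 91 - 6p = 2p - 20, so p = 13.875 and Q = 7.75.
ΔQ = 7.75 − 18 = -10.25.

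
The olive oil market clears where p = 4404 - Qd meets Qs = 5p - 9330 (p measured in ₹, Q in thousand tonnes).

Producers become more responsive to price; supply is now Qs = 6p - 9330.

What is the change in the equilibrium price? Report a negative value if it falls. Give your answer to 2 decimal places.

-327.00

Solve the original market: 4404 - p = 5p - 9330, hence p = 2289 and Q = 2115.
The new curves are Qd = 4404 - p (demand) and Qs = 6p - 9330 (supply).
Clearing the new market: 4404 - p = 6p - 9330, so p = 1962 and Q = 2442.
Δp = 1962 − 2289 = -327.00.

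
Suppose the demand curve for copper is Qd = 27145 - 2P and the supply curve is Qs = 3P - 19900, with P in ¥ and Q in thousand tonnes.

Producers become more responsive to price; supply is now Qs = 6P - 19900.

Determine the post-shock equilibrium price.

5880.625

Initially, 27145 - 2P = 3P - 19900, so 47045 = 5P and P = 9409, Q = 8327.
The new curves are Qd = 27145 - 2P (demand) and Qs = 6P - 19900 (supply).
Equate the new curves: 27145 - 2P = 6P - 19900, giving 47045 = 8P, P = 5880.625, Q = 15383.75.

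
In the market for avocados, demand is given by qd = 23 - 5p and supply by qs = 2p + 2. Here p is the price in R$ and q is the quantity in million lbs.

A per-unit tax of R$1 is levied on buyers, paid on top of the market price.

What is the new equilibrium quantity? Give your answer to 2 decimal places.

6.57

Before the shock: 23 - 5p = 2p + 2 ⇒ 21 = 7p ⇒ p = 3, q = 8.
Since buyers pay the price plus the tax, the effective demand curve becomes qd = 18 - 5p.
Clearing the new market: 18 - 5p = 2p + 2, so p = 16/7 ≈ 2.2857 and q = 46/7 ≈ 6.5714.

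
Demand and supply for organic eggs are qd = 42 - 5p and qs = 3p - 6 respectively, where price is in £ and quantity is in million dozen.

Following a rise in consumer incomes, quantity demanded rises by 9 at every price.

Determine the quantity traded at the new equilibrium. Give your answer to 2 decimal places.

15.38

Before the shock: 42 - 5p = 3p - 6 ⇒ 48 = 8p ⇒ p = 6, q = 12.
The shock moves the curves to qd = 51 - 5p and qs = 3p - 6.
New equilibrium: 51 - 5p = 3p - 6 ⇒ 57 = 8p ⇒ p = 7.125, q = 15.375.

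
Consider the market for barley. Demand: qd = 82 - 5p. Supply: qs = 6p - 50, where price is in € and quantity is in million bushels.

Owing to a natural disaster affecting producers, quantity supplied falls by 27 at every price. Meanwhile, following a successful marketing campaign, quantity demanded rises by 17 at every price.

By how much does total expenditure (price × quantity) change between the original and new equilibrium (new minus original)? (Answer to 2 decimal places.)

Before the shock: 82 - 5p = 6p - 50 ⇒ 132 = 11p ⇒ p = 12, q = 22.
After the shift, demand is qd = 99 - 5p and supply is qs = 6p - 77.
Clearing the new market: 99 - 5p = 6p - 77, so p = 16 and q = 19.
Expenditure moves from 12×22 = 264 to 16×19 = 304; change = +40.00.

+40.00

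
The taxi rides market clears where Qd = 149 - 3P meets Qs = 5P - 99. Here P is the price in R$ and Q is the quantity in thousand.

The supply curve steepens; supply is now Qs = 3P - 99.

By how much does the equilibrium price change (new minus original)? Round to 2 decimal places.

Original equilibrium: 149 - 3P = 5P - 99 gives 248 = 8P, so P = 31 and Q = 56.
After the shift, demand is Qd = 149 - 3P and supply is Qs = 3P - 99.
New equilibrium: 149 - 3P = 3P - 99 ⇒ 248 = 6P ⇒ P = 124/3 ≈ 41.3333, Q = 25.
ΔP = 41.3333 − 31 = +10.33.

+10.33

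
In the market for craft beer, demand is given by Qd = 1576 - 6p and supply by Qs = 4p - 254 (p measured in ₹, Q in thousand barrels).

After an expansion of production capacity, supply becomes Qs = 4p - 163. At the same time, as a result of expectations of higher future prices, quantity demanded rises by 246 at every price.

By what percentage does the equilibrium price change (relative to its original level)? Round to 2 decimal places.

Original equilibrium: 1576 - 6p = 4p - 254 gives 1830 = 10p, so p = 183 and Q = 478.
With the change applied: demand Qd = 1822 - 6p, supply Qs = 4p - 163.
Equate the new curves: 1822 - 6p = 4p - 163, giving 1985 = 10p, p = 198.5, Q = 631.
%Δp = (198.5 − 183) / 183 × 100 = +8.47%.

+8.47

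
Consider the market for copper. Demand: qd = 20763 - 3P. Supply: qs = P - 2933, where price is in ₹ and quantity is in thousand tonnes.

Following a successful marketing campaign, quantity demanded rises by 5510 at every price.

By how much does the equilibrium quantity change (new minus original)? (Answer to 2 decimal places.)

Original equilibrium: 20763 - 3P = P - 2933 gives 23696 = 4P, so P = 5924 and q = 2991.
After the shift, demand is qd = 26273 - 3P and supply is qs = P - 2933.
Clearing the new market: 26273 - 3P = P - 2933, so P = 7301.5 and q = 4368.5.
Δq = 4368.5 − 2991 = +1377.50.

+1377.50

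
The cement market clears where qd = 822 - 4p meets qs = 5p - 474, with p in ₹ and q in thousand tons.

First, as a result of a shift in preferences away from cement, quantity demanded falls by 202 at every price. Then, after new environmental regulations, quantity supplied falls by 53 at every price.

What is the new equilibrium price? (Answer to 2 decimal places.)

127.44

Before the shock: 822 - 4p = 5p - 474 ⇒ 1296 = 9p ⇒ p = 144, q = 246.
With the change applied: demand qd = 620 - 4p, supply qs = 5p - 527.
Clearing the new market: 620 - 4p = 5p - 527, so p = 1147/9 ≈ 127.4444 and q = 992/9 ≈ 110.2222.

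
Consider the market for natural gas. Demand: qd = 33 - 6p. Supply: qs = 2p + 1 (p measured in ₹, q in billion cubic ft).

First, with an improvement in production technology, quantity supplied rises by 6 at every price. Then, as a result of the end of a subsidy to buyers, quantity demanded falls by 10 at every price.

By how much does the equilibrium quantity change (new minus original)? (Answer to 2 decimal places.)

Original equilibrium: 33 - 6p = 2p + 1 gives 32 = 8p, so p = 4 and q = 9.
After the shift, demand is qd = 23 - 6p and supply is qs = 2p + 7.
Setting them equal: 23 - 6p = 2p + 7 → 16 = 8p, so p = 2 and q = 11.
Δq = 11 − 9 = +2.00.

+2.00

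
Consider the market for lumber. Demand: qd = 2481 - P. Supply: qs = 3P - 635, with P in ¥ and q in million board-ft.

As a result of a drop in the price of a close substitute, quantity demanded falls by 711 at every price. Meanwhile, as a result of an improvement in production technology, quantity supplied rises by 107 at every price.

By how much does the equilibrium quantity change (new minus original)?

Initially, 2481 - P = 3P - 635, so 3116 = 4P and P = 779, q = 1702.
The shock moves the curves to qd = 1770 - P and qs = 3P - 528.
Setting them equal: 1770 - P = 3P - 528 → 2298 = 4P, so P = 574.5 and q = 1195.5.
Δq = 1195.5 − 1702 = -506.5.

-506.5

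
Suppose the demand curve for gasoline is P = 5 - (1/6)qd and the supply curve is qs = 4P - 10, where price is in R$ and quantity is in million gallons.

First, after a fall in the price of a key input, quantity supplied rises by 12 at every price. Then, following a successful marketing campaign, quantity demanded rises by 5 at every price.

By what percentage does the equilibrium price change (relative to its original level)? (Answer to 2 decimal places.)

-17.50

Solve the original market: 30 - 6P = 4P - 10, hence P = 4 and q = 6.
With the change applied: demand qd = 35 - 6P, supply qs = 4P + 2.
Clearing the new market: 35 - 6P = 4P + 2, so P = 3.3 and q = 15.2.
%ΔP = (3.3 − 4) / 4 × 100 = -17.50%.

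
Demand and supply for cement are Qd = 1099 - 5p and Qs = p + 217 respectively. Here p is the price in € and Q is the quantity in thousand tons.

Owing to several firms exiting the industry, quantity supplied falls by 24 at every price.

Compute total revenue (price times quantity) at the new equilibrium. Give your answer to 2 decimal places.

Initially, 1099 - 5p = p + 217, so 882 = 6p and p = 147, Q = 364.
With the change applied: demand Qd = 1099 - 5p, supply Qs = p + 193.
Clearing the new market: 1099 - 5p = p + 193, so p = 151 and Q = 344.
New expenditure = 151 × 344 = 51944.00.

51944.00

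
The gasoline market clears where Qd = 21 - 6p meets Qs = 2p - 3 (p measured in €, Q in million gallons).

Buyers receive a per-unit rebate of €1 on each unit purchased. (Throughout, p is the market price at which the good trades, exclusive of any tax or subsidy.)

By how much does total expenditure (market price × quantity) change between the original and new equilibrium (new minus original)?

+7.875

Initially, 21 - 6p = 2p - 3, so 24 = 8p and p = 3, Q = 3.
Since buyers' out-of-pocket price is the market price minus the rebate, the effective demand curve becomes Qd = 27 - 6p.
Setting them equal: 27 - 6p = 2p - 3 → 30 = 8p, so p = 3.75 and Q = 4.5.
Expenditure moves from 3×3 = 9 to 3.75×4.5 = 16.875; change = +7.875.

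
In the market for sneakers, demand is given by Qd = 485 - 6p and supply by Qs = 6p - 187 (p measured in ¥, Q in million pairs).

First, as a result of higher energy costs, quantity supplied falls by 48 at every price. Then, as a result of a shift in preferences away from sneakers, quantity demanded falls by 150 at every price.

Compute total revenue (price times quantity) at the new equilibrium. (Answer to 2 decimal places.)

Before the shock: 485 - 6p = 6p - 187 ⇒ 672 = 12p ⇒ p = 56, Q = 149.
After the shift, demand is Qd = 335 - 6p and supply is Qs = 6p - 235.
Equate the new curves: 335 - 6p = 6p - 235, giving 570 = 12p, p = 47.5, Q = 50.
New expenditure = 47.5 × 50 = 2375.00.

2375.00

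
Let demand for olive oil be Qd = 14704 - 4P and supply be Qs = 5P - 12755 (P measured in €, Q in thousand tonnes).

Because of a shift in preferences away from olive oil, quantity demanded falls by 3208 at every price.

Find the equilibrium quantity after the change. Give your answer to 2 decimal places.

Initially, 14704 - 4P = 5P - 12755, so 27459 = 9P and P = 3051, Q = 2500.
The shock moves the curves to Qd = 11496 - 4P and Qs = 5P - 12755.
New equilibrium: 11496 - 4P = 5P - 12755 ⇒ 24251 = 9P ⇒ P = 24251/9 ≈ 2694.5556, Q = 6460/9 ≈ 717.7778.

717.78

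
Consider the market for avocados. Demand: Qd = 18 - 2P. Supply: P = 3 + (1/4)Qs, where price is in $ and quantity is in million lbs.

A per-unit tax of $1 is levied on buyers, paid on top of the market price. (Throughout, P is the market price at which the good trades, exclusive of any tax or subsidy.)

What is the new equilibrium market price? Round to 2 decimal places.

4.67

Initially, 18 - 2P = 4P - 12, so 30 = 6P and P = 5, Q = 8.
Since buyers pay the price plus the tax, the effective demand curve becomes Qd = 16 - 2P.
Clearing the new market: 16 - 2P = 4P - 12, so P = 14/3 ≈ 4.6667 and Q = 20/3 ≈ 6.6667.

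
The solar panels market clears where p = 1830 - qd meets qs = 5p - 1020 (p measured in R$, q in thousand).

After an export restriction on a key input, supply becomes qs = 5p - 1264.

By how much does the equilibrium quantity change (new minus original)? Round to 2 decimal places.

-40.67

Before the shock: 1830 - p = 5p - 1020 ⇒ 2850 = 6p ⇒ p = 475, q = 1355.
With the change applied: demand qd = 1830 - p, supply qs = 5p - 1264.
Clearing the new market: 1830 - p = 5p - 1264, so p = 1547/3 ≈ 515.6667 and q = 3943/3 ≈ 1314.3333.
Δq = 1314.3333 − 1355 = -40.67.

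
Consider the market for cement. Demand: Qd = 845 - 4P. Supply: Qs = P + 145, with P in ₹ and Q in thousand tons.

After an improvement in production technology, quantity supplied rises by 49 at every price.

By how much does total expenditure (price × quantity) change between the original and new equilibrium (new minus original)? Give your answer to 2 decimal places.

+2310.84

Solve the original market: 845 - 4P = P + 145, hence P = 140 and Q = 285.
With the change applied: demand Qd = 845 - 4P, supply Qs = P + 194.
New equilibrium: 845 - 4P = P + 194 ⇒ 651 = 5P ⇒ P = 130.2, Q = 324.2.
Expenditure moves from 140×285 = 39900 to 130.2×324.2 = 42210.84; change = +2310.84.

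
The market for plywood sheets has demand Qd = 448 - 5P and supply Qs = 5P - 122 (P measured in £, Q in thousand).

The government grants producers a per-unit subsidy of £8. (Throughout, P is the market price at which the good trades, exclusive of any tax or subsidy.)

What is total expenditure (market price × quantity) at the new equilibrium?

Original equilibrium: 448 - 5P = 5P - 122 gives 570 = 10P, so P = 57 and Q = 163.
Since sellers receive the price plus the subsidy, the effective supply curve becomes Qs = 5P - 82.
Setting them equal: 448 - 5P = 5P - 82 → 530 = 10P, so P = 53 and Q = 183.
New expenditure = 53 × 183 = 9699.

9699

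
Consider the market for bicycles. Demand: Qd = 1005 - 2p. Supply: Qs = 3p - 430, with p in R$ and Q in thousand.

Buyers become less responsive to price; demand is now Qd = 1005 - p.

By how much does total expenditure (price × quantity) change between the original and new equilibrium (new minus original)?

Solve the original market: 1005 - 2p = 3p - 430, hence p = 287 and Q = 431.
After the shift, demand is Qd = 1005 - p and supply is Qs = 3p - 430.
Equate the new curves: 1005 - p = 3p - 430, giving 1435 = 4p, p = 358.75, Q = 646.25.
Expenditure moves from 287×431 = 123697 to 358.75×646.25 = 231842.1875; change = +108145.1875.

+108145.1875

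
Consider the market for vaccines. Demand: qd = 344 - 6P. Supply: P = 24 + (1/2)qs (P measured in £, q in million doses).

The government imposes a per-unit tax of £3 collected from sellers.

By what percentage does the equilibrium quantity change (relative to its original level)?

-9

Original equilibrium: 344 - 6P = 2P - 48 gives 392 = 8P, so P = 49 and q = 50.
Since sellers keep the price net of the tax, the effective supply curve becomes qs = 2P - 54.
Setting them equal: 344 - 6P = 2P - 54 → 398 = 8P, so P = 49.75 and q = 45.5.
%Δq = (45.5 − 50) / 50 × 100 = -9%.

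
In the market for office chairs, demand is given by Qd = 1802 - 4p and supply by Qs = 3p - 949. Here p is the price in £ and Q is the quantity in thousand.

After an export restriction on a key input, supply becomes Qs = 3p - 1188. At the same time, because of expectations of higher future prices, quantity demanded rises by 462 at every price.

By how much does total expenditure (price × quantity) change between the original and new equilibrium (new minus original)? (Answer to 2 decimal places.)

+53325.92

Original equilibrium: 1802 - 4p = 3p - 949 gives 2751 = 7p, so p = 393 and Q = 230.
With the change applied: demand Qd = 2264 - 4p, supply Qs = 3p - 1188.
Setting them equal: 2264 - 4p = 3p - 1188 → 3452 = 7p, so p = 3452/7 ≈ 493.1429 and Q = 2040/7 ≈ 291.4286.
Expenditure moves from 393×230 = 90390 to 493.1429×291.4286 = 143715.9184; change = +53325.92.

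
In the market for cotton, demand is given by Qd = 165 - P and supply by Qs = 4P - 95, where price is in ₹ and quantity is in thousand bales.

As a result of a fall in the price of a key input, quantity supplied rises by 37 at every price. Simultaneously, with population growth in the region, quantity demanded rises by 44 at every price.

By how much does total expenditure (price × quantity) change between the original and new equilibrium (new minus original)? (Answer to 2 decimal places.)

+2433.04

Initially, 165 - P = 4P - 95, so 260 = 5P and P = 52, Q = 113.
The shock moves the curves to Qd = 209 - P and Qs = 4P - 58.
Setting them equal: 209 - P = 4P - 58 → 267 = 5P, so P = 53.4 and Q = 155.6.
Expenditure moves from 52×113 = 5876 to 53.4×155.6 = 8309.04; change = +2433.04.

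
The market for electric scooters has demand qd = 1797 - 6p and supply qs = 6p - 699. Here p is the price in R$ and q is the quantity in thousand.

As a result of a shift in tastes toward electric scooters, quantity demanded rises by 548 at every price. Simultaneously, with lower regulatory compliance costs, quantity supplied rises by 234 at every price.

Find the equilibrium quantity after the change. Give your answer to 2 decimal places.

Initially, 1797 - 6p = 6p - 699, so 2496 = 12p and p = 208, q = 549.
After the shift, demand is qd = 2345 - 6p and supply is qs = 6p - 465.
Setting them equal: 2345 - 6p = 6p - 465 → 2810 = 12p, so p = 1405/6 ≈ 234.1667 and q = 940.

940.00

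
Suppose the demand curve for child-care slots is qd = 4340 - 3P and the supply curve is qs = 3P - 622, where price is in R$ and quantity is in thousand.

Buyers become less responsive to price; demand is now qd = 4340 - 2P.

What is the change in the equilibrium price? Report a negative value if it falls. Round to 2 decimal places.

Initially, 4340 - 3P = 3P - 622, so 4962 = 6P and P = 827, q = 1859.
The new curves are qd = 4340 - 2P (demand) and qs = 3P - 622 (supply).
Setting them equal: 4340 - 2P = 3P - 622 → 4962 = 5P, so P = 992.4 and q = 2355.2.
ΔP = 992.4 − 827 = +165.40.

+165.40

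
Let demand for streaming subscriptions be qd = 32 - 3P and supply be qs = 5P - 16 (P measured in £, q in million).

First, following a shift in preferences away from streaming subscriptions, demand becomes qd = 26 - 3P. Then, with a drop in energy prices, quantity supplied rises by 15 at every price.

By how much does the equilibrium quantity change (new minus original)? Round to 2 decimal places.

+1.88

Solve the original market: 32 - 3P = 5P - 16, hence P = 6 and q = 14.
With the change applied: demand qd = 26 - 3P, supply qs = 5P - 1.
Clearing the new market: 26 - 3P = 5P - 1, so P = 3.375 and q = 15.875.
Δq = 15.875 − 14 = +1.88.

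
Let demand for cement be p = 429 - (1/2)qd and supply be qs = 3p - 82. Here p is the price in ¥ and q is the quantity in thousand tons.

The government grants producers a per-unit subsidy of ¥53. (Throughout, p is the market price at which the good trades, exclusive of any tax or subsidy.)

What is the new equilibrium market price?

Initially, 858 - 2p = 3p - 82, so 940 = 5p and p = 188, q = 482.
Since sellers receive the price plus the subsidy, the effective supply curve becomes qs = 3p + 77.
Equate the new curves: 858 - 2p = 3p + 77, giving 781 = 5p, p = 156.2, q = 545.6.

156.2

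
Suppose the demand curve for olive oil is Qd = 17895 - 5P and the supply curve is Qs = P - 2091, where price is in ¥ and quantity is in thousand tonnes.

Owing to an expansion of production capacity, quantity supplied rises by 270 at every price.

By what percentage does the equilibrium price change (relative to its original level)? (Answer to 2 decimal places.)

Original equilibrium: 17895 - 5P = P - 2091 gives 19986 = 6P, so P = 3331 and Q = 1240.
The new curves are Qd = 17895 - 5P (demand) and Qs = P - 1821 (supply).
Equate the new curves: 17895 - 5P = P - 1821, giving 19716 = 6P, P = 3286, Q = 1465.
%ΔP = (3286 − 3331) / 3331 × 100 = -1.35%.

-1.35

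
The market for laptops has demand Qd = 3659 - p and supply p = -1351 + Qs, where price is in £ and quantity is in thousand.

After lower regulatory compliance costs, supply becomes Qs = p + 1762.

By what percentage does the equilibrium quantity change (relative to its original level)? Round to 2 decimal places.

+8.20

Solve the original market: 3659 - p = p + 1351, hence p = 1154 and Q = 2505.
With the change applied: demand Qd = 3659 - p, supply Qs = p + 1762.
Clearing the new market: 3659 - p = p + 1762, so p = 948.5 and Q = 2710.5.
%ΔQ = (2710.5 − 2505) / 2505 × 100 = +8.20%.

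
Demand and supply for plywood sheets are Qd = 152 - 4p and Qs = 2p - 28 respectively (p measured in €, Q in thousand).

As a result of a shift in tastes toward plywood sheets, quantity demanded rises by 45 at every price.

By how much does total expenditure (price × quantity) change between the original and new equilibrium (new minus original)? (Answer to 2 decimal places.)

Original equilibrium: 152 - 4p = 2p - 28 gives 180 = 6p, so p = 30 and Q = 32.
The new curves are Qd = 197 - 4p (demand) and Qs = 2p - 28 (supply).
New equilibrium: 197 - 4p = 2p - 28 ⇒ 225 = 6p ⇒ p = 37.5, Q = 47.
Expenditure moves from 30×32 = 960 to 37.5×47 = 1762.5; change = +802.50.

+802.50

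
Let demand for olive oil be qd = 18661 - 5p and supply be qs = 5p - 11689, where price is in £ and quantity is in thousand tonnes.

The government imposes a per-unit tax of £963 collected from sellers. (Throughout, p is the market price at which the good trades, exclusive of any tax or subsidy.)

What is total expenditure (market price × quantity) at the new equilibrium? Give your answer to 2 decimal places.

Solve the original market: 18661 - 5p = 5p - 11689, hence p = 3035 and q = 3486.
Since sellers keep the price net of the tax, the effective supply curve becomes qs = 5p - 16504.
Setting them equal: 18661 - 5p = 5p - 16504 → 35165 = 10p, so p = 3516.5 and q = 1078.5.
New expenditure = 3516.5 × 1078.5 = 3792545.25.

3792545.25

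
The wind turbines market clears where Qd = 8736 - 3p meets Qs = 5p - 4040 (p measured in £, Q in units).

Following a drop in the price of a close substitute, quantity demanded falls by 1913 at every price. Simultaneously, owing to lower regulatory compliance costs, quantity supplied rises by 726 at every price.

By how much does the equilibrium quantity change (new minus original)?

Before the shock: 8736 - 3p = 5p - 4040 ⇒ 12776 = 8p ⇒ p = 1597, Q = 3945.
The shock moves the curves to Qd = 6823 - 3p and Qs = 5p - 3314.
New equilibrium: 6823 - 3p = 5p - 3314 ⇒ 10137 = 8p ⇒ p = 1267.125, Q = 3021.625.
ΔQ = 3021.625 − 3945 = -923.375.

-923.375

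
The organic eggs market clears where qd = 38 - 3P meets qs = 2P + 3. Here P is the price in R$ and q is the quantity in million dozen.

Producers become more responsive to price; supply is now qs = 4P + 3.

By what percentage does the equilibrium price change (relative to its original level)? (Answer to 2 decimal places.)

-28.57

Initially, 38 - 3P = 2P + 3, so 35 = 5P and P = 7, q = 17.
The new curves are qd = 38 - 3P (demand) and qs = 4P + 3 (supply).
Equate the new curves: 38 - 3P = 4P + 3, giving 35 = 7P, P = 5, q = 23.
%ΔP = (5 − 7) / 7 × 100 = -28.57%.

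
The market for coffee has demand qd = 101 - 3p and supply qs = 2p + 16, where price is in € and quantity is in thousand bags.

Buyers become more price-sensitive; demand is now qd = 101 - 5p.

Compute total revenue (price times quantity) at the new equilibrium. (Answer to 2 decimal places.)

Before the shock: 101 - 3p = 2p + 16 ⇒ 85 = 5p ⇒ p = 17, q = 50.
The new curves are qd = 101 - 5p (demand) and qs = 2p + 16 (supply).
Setting them equal: 101 - 5p = 2p + 16 → 85 = 7p, so p = 85/7 ≈ 12.1429 and q = 282/7 ≈ 40.2857.
New expenditure = 12.1429 × 40.2857 = 489.18.

489.18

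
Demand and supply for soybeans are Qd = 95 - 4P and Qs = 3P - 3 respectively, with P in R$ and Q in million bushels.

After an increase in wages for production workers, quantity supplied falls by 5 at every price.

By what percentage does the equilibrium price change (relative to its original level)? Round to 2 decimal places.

Before the shock: 95 - 4P = 3P - 3 ⇒ 98 = 7P ⇒ P = 14, Q = 39.
With the change applied: demand Qd = 95 - 4P, supply Qs = 3P - 8.
Clearing the new market: 95 - 4P = 3P - 8, so P = 103/7 ≈ 14.7143 and Q = 253/7 ≈ 36.1429.
%ΔP = (14.7143 − 14) / 14 × 100 = +5.10%.

+5.10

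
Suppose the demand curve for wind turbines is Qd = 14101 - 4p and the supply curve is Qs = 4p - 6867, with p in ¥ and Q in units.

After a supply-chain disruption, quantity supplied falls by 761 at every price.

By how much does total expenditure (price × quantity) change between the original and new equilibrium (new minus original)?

Original equilibrium: 14101 - 4p = 4p - 6867 gives 20968 = 8p, so p = 2621 and Q = 3617.
The new curves are Qd = 14101 - 4p (demand) and Qs = 4p - 7628 (supply).
New equilibrium: 14101 - 4p = 4p - 7628 ⇒ 21729 = 8p ⇒ p = 2716.125, Q = 3236.5.
Expenditure moves from 2621×3617 = 9480157 to 2716.125×3236.5 = 8790738.5625; change = -689418.4375.

-689418.4375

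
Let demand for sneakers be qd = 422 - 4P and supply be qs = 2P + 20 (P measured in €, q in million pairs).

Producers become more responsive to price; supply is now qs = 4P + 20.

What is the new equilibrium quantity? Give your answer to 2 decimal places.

Before the shock: 422 - 4P = 2P + 20 ⇒ 402 = 6P ⇒ P = 67, q = 154.
The shock moves the curves to qd = 422 - 4P and qs = 4P + 20.
Clearing the new market: 422 - 4P = 4P + 20, so P = 50.25 and q = 221.

221.00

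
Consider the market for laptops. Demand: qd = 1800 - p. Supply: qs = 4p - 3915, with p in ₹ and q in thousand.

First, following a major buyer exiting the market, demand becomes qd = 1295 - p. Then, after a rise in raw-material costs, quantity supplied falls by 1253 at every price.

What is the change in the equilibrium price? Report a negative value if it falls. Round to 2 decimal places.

+149.60

Before the shock: 1800 - p = 4p - 3915 ⇒ 5715 = 5p ⇒ p = 1143, q = 657.
With the change applied: demand qd = 1295 - p, supply qs = 4p - 5168.
New equilibrium: 1295 - p = 4p - 5168 ⇒ 6463 = 5p ⇒ p = 1292.6, q = 2.4.
Δp = 1292.6 − 1143 = +149.60.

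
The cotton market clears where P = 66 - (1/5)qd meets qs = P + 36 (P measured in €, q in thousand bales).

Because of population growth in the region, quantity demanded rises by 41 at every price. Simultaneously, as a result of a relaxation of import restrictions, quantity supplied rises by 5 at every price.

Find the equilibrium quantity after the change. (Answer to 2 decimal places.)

96.00

Solve the original market: 330 - 5P = P + 36, hence P = 49 and q = 85.
After the shift, demand is qd = 371 - 5P and supply is qs = P + 41.
Equate the new curves: 371 - 5P = P + 41, giving 330 = 6P, P = 55, q = 96.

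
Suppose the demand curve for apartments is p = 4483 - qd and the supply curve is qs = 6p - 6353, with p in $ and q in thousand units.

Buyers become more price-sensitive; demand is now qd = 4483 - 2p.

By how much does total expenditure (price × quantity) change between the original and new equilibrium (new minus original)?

-2140497

Original equilibrium: 4483 - p = 6p - 6353 gives 10836 = 7p, so p = 1548 and q = 2935.
The shock moves the curves to qd = 4483 - 2p and qs = 6p - 6353.
Equate the new curves: 4483 - 2p = 6p - 6353, giving 10836 = 8p, p = 1354.5, q = 1774.
Expenditure moves from 1548×2935 = 4543380 to 1354.5×1774 = 2402883; change = -2140497.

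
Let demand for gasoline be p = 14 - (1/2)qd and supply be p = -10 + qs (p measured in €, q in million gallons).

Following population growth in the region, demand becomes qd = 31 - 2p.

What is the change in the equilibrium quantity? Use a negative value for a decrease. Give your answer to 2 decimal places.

+1.00

Before the shock: 28 - 2p = p + 10 ⇒ 18 = 3p ⇒ p = 6, q = 16.
After the shift, demand is qd = 31 - 2p and supply is qs = p + 10.
New equilibrium: 31 - 2p = p + 10 ⇒ 21 = 3p ⇒ p = 7, q = 17.
Δq = 17 − 16 = +1.00.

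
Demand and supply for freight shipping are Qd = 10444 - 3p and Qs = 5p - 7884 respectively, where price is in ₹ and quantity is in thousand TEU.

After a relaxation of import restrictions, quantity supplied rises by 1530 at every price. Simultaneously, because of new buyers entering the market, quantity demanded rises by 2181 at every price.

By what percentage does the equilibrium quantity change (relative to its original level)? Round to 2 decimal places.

+54.24

Original equilibrium: 10444 - 3p = 5p - 7884 gives 18328 = 8p, so p = 2291 and Q = 3571.
After the shift, demand is Qd = 12625 - 3p and supply is Qs = 5p - 6354.
New equilibrium: 12625 - 3p = 5p - 6354 ⇒ 18979 = 8p ⇒ p = 2372.375, Q = 5507.875.
%ΔQ = (5507.875 − 3571) / 3571 × 100 = +54.24%.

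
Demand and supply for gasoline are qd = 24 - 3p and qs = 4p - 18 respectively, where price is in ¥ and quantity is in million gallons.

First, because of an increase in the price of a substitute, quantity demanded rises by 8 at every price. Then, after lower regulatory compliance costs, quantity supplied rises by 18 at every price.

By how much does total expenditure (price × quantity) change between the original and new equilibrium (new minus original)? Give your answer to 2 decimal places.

+47.59

Solve the original market: 24 - 3p = 4p - 18, hence p = 6 and q = 6.
The shock moves the curves to qd = 32 - 3p and qs = 4p.
Setting them equal: 32 - 3p = 4p → 32 = 7p, so p = 32/7 ≈ 4.5714 and q = 128/7 ≈ 18.2857.
Expenditure moves from 6×6 = 36 to 4.5714×18.2857 = 83.5918; change = +47.59.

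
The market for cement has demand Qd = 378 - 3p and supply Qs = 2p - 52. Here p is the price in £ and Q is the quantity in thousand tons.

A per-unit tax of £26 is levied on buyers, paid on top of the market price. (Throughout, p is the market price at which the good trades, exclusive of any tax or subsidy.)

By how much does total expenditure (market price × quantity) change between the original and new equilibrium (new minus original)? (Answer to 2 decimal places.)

Solve the original market: 378 - 3p = 2p - 52, hence p = 86 and Q = 120.
Since buyers pay the price plus the tax, the effective demand curve becomes Qd = 300 - 3p.
New equilibrium: 300 - 3p = 2p - 52 ⇒ 352 = 5p ⇒ p = 70.4, Q = 88.8.
Expenditure moves from 86×120 = 10320 to 70.4×88.8 = 6251.52; change = -4068.48.

-4068.48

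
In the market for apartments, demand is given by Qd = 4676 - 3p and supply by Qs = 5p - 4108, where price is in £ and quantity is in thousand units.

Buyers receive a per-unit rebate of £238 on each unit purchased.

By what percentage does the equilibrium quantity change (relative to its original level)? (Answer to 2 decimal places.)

+32.29

Initially, 4676 - 3p = 5p - 4108, so 8784 = 8p and p = 1098, Q = 1382.
Since buyers' out-of-pocket price is the market price minus the rebate, the effective demand curve becomes Qd = 5390 - 3p.
Clearing the new market: 5390 - 3p = 5p - 4108, so p = 1187.25 and Q = 1828.25.
%ΔQ = (1828.25 − 1382) / 1382 × 100 = +32.29%.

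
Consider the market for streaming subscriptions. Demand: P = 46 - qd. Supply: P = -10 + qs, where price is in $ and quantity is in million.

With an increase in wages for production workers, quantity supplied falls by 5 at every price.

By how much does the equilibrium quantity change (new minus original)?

Original equilibrium: 46 - P = P + 10 gives 36 = 2P, so P = 18 and q = 28.
The new curves are qd = 46 - P (demand) and qs = P + 5 (supply).
Clearing the new market: 46 - P = P + 5, so P = 20.5 and q = 25.5.
Δq = 25.5 − 28 = -2.5.

-2.5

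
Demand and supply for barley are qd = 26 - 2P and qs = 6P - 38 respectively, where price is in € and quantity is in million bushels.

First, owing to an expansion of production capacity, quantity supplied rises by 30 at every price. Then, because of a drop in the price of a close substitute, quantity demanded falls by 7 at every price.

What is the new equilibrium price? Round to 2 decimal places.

3.38

Solve the original market: 26 - 2P = 6P - 38, hence P = 8 and q = 10.
After the shift, demand is qd = 19 - 2P and supply is qs = 6P - 8.
Clearing the new market: 19 - 2P = 6P - 8, so P = 3.375 and q = 12.25.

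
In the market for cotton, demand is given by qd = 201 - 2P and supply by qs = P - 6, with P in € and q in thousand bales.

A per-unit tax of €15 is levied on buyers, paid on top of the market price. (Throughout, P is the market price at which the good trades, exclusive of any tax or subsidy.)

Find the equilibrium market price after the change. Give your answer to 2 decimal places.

59.00

Original equilibrium: 201 - 2P = P - 6 gives 207 = 3P, so P = 69 and q = 63.
Since buyers pay the price plus the tax, the effective demand curve becomes qd = 171 - 2P.
New equilibrium: 171 - 2P = P - 6 ⇒ 177 = 3P ⇒ P = 59, q = 53.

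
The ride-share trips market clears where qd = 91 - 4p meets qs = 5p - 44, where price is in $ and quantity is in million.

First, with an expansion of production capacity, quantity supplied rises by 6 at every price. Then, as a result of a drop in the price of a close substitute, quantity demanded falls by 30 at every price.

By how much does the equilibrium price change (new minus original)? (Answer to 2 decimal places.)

-4.00

Initially, 91 - 4p = 5p - 44, so 135 = 9p and p = 15, q = 31.
The new curves are qd = 61 - 4p (demand) and qs = 5p - 38 (supply).
Clearing the new market: 61 - 4p = 5p - 38, so p = 11 and q = 17.
Δp = 11 − 15 = -4.00.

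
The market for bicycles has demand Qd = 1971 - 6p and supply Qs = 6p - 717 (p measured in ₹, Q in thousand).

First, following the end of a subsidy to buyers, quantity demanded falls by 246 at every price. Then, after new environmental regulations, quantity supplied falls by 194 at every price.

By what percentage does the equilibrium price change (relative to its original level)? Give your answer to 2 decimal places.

-1.93

Original equilibrium: 1971 - 6p = 6p - 717 gives 2688 = 12p, so p = 224 and Q = 627.
The new curves are Qd = 1725 - 6p (demand) and Qs = 6p - 911 (supply).
New equilibrium: 1725 - 6p = 6p - 911 ⇒ 2636 = 12p ⇒ p = 659/3 ≈ 219.6667, Q = 407.
%Δp = (219.6667 − 224) / 224 × 100 = -1.93%.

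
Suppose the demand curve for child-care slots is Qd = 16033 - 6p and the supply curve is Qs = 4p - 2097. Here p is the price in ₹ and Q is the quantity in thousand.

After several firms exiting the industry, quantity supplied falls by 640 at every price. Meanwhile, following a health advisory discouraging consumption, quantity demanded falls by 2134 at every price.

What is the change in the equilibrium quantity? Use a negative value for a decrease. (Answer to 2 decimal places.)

-1237.60

Solve the original market: 16033 - 6p = 4p - 2097, hence p = 1813 and Q = 5155.
The new curves are Qd = 13899 - 6p (demand) and Qs = 4p - 2737 (supply).
Setting them equal: 13899 - 6p = 4p - 2737 → 16636 = 10p, so p = 1663.6 and Q = 3917.4.
ΔQ = 3917.4 − 5155 = -1237.60.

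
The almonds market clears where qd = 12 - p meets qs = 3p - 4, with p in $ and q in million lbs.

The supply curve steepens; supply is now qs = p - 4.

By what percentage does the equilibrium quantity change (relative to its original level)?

Original equilibrium: 12 - p = 3p - 4 gives 16 = 4p, so p = 4 and q = 8.
The shock moves the curves to qd = 12 - p and qs = p - 4.
Setting them equal: 12 - p = p - 4 → 16 = 2p, so p = 8 and q = 4.
%Δq = (4 − 8) / 8 × 100 = -50%.

-50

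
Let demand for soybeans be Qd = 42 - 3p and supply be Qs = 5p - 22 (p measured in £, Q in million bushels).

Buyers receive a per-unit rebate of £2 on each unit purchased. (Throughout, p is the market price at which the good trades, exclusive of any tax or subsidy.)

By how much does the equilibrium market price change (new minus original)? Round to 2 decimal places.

+0.75

Before the shock: 42 - 3p = 5p - 22 ⇒ 64 = 8p ⇒ p = 8, Q = 18.
Since buyers' out-of-pocket price is the market price minus the rebate, the effective demand curve becomes Qd = 48 - 3p.
Setting them equal: 48 - 3p = 5p - 22 → 70 = 8p, so p = 8.75 and Q = 21.75.
Δp = 8.75 − 8 = +0.75.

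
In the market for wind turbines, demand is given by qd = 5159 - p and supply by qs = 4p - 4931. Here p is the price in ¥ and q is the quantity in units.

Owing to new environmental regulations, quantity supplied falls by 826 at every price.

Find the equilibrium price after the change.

2183.2

Original equilibrium: 5159 - p = 4p - 4931 gives 10090 = 5p, so p = 2018 and q = 3141.
The shock moves the curves to qd = 5159 - p and qs = 4p - 5757.
Clearing the new market: 5159 - p = 4p - 5757, so p = 2183.2 and q = 2975.8.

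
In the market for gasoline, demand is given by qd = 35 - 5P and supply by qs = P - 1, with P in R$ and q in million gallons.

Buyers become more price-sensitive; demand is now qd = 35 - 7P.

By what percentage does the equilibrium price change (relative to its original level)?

Before the shock: 35 - 5P = P - 1 ⇒ 36 = 6P ⇒ P = 6, q = 5.
After the shift, demand is qd = 35 - 7P and supply is qs = P - 1.
Equate the new curves: 35 - 7P = P - 1, giving 36 = 8P, P = 4.5, q = 3.5.
%ΔP = (4.5 − 6) / 6 × 100 = -25%.

-25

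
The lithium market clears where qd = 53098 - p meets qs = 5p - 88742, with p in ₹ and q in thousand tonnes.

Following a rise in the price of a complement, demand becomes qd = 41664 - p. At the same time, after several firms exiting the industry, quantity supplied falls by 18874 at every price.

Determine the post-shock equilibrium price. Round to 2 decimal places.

24880.00

Initially, 53098 - p = 5p - 88742, so 141840 = 6p and p = 23640, q = 29458.
With the change applied: demand qd = 41664 - p, supply qs = 5p - 107616.
New equilibrium: 41664 - p = 5p - 107616 ⇒ 149280 = 6p ⇒ p = 24880, q = 16784.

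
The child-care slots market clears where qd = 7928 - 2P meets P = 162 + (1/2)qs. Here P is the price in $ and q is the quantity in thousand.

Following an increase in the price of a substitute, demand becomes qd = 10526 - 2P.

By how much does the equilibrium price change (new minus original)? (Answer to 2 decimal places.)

Before the shock: 7928 - 2P = 2P - 324 ⇒ 8252 = 4P ⇒ P = 2063, q = 3802.
After the shift, demand is qd = 10526 - 2P and supply is qs = 2P - 324.
Clearing the new market: 10526 - 2P = 2P - 324, so P = 2712.5 and q = 5101.
ΔP = 2712.5 − 2063 = +649.50.

+649.50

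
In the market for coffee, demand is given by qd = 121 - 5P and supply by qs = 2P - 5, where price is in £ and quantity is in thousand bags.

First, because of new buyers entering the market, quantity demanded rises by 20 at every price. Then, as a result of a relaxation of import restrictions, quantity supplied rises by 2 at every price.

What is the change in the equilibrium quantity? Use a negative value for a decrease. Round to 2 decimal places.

+7.14

Initially, 121 - 5P = 2P - 5, so 126 = 7P and P = 18, q = 31.
The shock moves the curves to qd = 141 - 5P and qs = 2P - 3.
New equilibrium: 141 - 5P = 2P - 3 ⇒ 144 = 7P ⇒ P = 144/7 ≈ 20.5714, q = 267/7 ≈ 38.1429.
Δq = 38.1429 − 31 = +7.14.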